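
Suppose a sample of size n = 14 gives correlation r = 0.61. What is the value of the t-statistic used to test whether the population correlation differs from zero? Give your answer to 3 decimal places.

2.667

1 − r² = 1 − 0.3721 = 0.6279;  √(1−r²) = 0.792401
√(n−2) = √12 = 3.464102
t = r·√(n−2)/√(1−r²) = 0.61 · 3.464102 / 0.792401 = 2.667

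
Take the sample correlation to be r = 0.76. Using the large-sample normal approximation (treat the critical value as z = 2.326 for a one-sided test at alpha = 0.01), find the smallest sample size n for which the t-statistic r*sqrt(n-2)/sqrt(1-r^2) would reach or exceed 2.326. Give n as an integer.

6

Need r·√(n−2)/√(1−r²) ≥ 2.326
√(n−2) ≥ 2.326·√(1−0.5776) / 0.76 = 2.326·0.649923 / 0.76 = 1.9891
n−2 ≥ 3.9565  ⇒  n ≥ 5.9565
Smallest integer n = 6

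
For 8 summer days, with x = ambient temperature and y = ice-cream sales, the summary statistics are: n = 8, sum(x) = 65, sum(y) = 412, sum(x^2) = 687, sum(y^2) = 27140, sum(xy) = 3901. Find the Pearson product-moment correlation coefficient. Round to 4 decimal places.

Numerator: nΣxy − (Σx)(Σy) = 8·3901 − (65)(412) = 4428
Denominator: √[(nΣx²−(Σx)²)(nΣy²−(Σy)²)]
  nΣx²−(Σx)² = 8·687 − 4225 = 1271;  nΣy²−(Σy)² = 8·27140 − 169744 = 47376
  √(1271·47376) = √60214896 = 7759.8258
r = 4428 / 7759.8258 = 0.5706

0.5706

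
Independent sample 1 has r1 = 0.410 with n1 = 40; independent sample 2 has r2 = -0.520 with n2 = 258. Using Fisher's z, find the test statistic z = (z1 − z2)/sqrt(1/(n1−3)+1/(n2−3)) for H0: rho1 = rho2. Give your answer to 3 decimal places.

Fisher z-transforms: z1 = atanh(0.410) = 0.435611, z2 = atanh(-0.520) = -0.576340; difference d = 1.011951
Var(d) = 1/37 + 1/255 = 0.0270270 + 0.0039216 = 0.0309486
z = d/√Var(d) = 1.011951 / √0.0309486 = 1.011951 / 0.175922 = 5.752

5.752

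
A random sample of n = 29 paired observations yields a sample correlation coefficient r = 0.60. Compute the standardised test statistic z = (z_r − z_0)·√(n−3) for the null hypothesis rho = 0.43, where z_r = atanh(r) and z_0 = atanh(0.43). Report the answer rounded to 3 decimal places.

1.189

Fisher z: atanh(0.60) = 0.693147, atanh(0.43) = 0.459897
z = (z_r − z_0)·√(n−3) = (0.693147 − 0.459897)·√26 = 0.233250 · 5.099020 = 1.189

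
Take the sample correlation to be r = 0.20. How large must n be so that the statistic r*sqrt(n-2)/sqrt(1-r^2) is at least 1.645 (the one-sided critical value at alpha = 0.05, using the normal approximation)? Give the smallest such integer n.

r√(n−2)/√(1−r²) ≥ 1.645  ⇔  n−2 ≥ (1.645)²·(1−r²)/r²
(1−r²)/r² = (1−0.0400)/0.0400 = 24.0000
n ≥ 2 + 2.706025·24.0000 = 2 + 64.9446 = 66.9446
⌈66.9446⌉ = 67

67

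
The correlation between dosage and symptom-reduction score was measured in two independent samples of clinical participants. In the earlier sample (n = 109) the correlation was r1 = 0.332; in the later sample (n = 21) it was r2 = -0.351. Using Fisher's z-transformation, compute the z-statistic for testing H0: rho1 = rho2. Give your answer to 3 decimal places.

2.792

Fisher z-transforms: z1 = atanh(0.332) = 0.345074, z2 = atanh(-0.351) = -0.366584; difference d = 0.711658
Var(d) = 1/106 + 1/18 = 0.0094340 + 0.0555556 = 0.0649896
z = d/√Var(d) = 0.711658 / √0.0649896 = 0.711658 / 0.254931 = 2.792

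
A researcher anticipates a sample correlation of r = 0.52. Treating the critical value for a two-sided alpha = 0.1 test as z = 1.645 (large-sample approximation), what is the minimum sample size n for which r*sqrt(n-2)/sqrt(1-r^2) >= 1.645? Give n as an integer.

10

Need r·√(n−2)/√(1−r²) ≥ 1.645
√(n−2) ≥ 1.645·√(1−0.2704) / 0.52 = 1.645·0.854166 / 0.52 = 2.7021
n−2 ≥ 7.3013  ⇒  n ≥ 9.3013
Smallest integer n = 10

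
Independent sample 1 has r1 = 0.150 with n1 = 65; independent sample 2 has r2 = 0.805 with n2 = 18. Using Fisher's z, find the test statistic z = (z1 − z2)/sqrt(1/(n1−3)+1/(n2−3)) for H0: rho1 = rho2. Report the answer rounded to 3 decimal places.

-3.342

Fisher z-transforms: z1 = atanh(0.150) = 0.151140, z2 = atanh(0.805) = 1.112658; difference d = -0.961518
Var(d) = 1/62 + 1/15 = 0.0161290 + 0.0666667 = 0.0827957
z = d/√Var(d) = -0.961518 / √0.0827957 = -0.961518 / 0.287742 = -3.342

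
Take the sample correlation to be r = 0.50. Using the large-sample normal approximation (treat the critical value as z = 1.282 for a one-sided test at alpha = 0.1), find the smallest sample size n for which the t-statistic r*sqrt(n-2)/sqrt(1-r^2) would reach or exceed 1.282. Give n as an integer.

Need r·√(n−2)/√(1−r²) ≥ 1.282
√(n−2) ≥ 1.282·√(1−0.2500) / 0.50 = 1.282·0.866025 / 0.50 = 2.2205
n−2 ≥ 4.9306  ⇒  n ≥ 6.9306
Smallest integer n = 7

7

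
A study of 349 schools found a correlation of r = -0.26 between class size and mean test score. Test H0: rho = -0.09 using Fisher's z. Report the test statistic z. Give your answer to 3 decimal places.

-3.271

z_r = atanh(-0.26) = -0.266108,  z_0 = atanh(-0.09) = -0.090244
SE = 1/√(n−3) = 1/√346 = 0.053760
z = (z_r − z_0)/SE = (-0.266108 − (-0.090244)) / 0.053760 = -0.175864 / 0.053760 = -3.271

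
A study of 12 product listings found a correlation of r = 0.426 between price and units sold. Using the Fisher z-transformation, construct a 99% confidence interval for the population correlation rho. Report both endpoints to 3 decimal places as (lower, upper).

Fisher z: z_r = atanh(r) = ½·ln((1+0.426)/(1−0.426)) = 0.455000
SE(z) = 1/√(n−3) = 1/√9 = 0.333333
99% ⇒ z* = 2.576; margin = 2.576·0.333333 = 0.858666
CI on z-scale: (-0.403666, 1.313666)
Back-transform: tanh(-0.403666) = -0.383081, tanh(1.313666) = 0.865200

(-0.383, 0.865)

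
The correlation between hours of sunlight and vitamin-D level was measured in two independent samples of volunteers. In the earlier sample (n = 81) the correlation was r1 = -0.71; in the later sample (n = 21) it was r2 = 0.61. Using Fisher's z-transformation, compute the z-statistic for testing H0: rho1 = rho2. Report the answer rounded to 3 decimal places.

-6.104

Fisher z-transforms: z1 = atanh(-0.71) = -0.887184, z2 = atanh(0.61) = 0.708921; difference d = -1.596105
Var(d) = 1/78 + 1/18 = 0.0128205 + 0.0555556 = 0.0683761
z = d/√Var(d) = -1.596105 / √0.0683761 = -1.596105 / 0.261488 = -6.104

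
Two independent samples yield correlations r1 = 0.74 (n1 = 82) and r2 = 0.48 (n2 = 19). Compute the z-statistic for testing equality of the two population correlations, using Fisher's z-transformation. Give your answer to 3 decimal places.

z1 = atanh(0.74) = 0.950479,  z2 = atanh(0.48) = 0.522984
SE = √(1/(n1−3) + 1/(n2−3)) = √(1/79 + 1/16) = √(0.0126582 + 0.0625000) = √0.0751582 = 0.274150
z = (z1 − z2)/SE = (0.950479 − 0.522984) / 0.274150 = 0.427495 / 0.274150 = 1.559

1.559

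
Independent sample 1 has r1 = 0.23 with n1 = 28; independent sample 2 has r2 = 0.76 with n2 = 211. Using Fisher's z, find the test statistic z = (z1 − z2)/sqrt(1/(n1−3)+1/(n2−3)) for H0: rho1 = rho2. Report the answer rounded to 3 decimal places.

-3.600

Fisher z-transforms: z1 = atanh(0.23) = 0.234189, z2 = atanh(0.76) = 0.996215; difference d = -0.762026
Var(d) = 1/25 + 1/208 = 0.0400000 + 0.0048077 = 0.0448077
z = d/√Var(d) = -0.762026 / √0.0448077 = -0.762026 / 0.211678 = -3.600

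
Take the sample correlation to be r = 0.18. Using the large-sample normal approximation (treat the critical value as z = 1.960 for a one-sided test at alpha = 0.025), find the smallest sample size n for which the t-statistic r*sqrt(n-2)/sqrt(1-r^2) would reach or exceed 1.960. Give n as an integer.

117

r√(n−2)/√(1−r²) ≥ 1.960  ⇔  n−2 ≥ (1.960)²·(1−r²)/r²
(1−r²)/r² = (1−0.0324)/0.0324 = 29.8642
n ≥ 2 + 3.8416·29.8642 = 2 + 114.7263 = 116.7263
⌈116.7263⌉ = 117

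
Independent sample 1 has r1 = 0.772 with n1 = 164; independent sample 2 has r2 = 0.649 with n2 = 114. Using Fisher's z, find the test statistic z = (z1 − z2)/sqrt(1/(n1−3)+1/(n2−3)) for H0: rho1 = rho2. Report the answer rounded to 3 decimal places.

Fisher z-transforms: z1 = atanh(0.772) = 1.025259, z2 = atanh(0.649) = 0.773569; difference d = 0.251690
Var(d) = 1/161 + 1/111 = 0.0062112 + 0.0090090 = 0.0152202
z = d/√Var(d) = 0.251690 / √0.0152202 = 0.251690 / 0.123370 = 2.040

2.040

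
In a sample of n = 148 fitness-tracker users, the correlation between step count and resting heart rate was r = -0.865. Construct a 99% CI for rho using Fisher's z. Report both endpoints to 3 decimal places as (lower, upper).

(-0.910, -0.800)

Fisher z: z_r = atanh(r) = ½·ln((1+(-0.865))/(1−(-0.865))) = -1.312871
SE(z) = 1/√(n−3) = 1/√145 = 0.083045
99% ⇒ z* = 2.576; margin = 2.576·0.083045 = 0.213924
CI on z-scale: (-1.526795, -1.098947)
Back-transform: tanh(-1.526795) = -0.909875, tanh(-1.098947) = -0.800120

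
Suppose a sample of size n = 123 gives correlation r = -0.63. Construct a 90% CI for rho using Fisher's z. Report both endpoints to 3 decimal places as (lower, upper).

(-0.712, -0.531)

Fisher z: z_r = atanh(r) = ½·ln((1+(-0.63))/(1−(-0.63))) = -0.741416
SE(z) = 1/√(n−3) = 1/√120 = 0.091287
90% ⇒ z* = 1.645; margin = 1.645·0.091287 = 0.150167
CI on z-scale: (-0.891583, -0.591249)
Back-transform: tanh(-0.891583) = -0.712175, tanh(-0.591249) = -0.530793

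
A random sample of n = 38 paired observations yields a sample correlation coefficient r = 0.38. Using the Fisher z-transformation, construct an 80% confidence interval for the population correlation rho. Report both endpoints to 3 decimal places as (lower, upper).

z_r = atanh(0.38) = 0.400060;  SE = 1/√(n−3) = 1/√35 = 0.169031
z-limits: 0.400060 ± 1.282·0.169031 = 0.400060 ± 0.216698 = [0.183362, 0.616758]
ρ-limits: (tanh 0.183362, tanh 0.616758) = (0.181, 0.549)

(0.181, 0.549)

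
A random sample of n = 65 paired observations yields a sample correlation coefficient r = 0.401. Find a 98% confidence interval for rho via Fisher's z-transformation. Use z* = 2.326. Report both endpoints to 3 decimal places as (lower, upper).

(0.129, 0.617)

z_r = atanh(0.401) = 0.424840;  SE = 1/√(n−3) = 1/√62 = 0.127000
z-limits: 0.424840 ± 2.326·0.127000 = 0.424840 ± 0.295402 = [0.129438, 0.720242]
ρ-limits: (tanh 0.129438, tanh 0.720242) = (0.129, 0.617)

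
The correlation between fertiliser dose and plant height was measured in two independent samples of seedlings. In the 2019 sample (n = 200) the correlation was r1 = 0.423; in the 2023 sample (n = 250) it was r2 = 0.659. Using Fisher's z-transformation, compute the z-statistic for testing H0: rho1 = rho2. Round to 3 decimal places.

-3.556

Fisher z-transforms: z1 = atanh(0.423) = 0.451340, z2 = atanh(0.659) = 0.791044; difference d = -0.339704
Var(d) = 1/197 + 1/247 = 0.0050761 + 0.0040486 = 0.0091247
z = d/√Var(d) = -0.339704 / √0.0091247 = -0.339704 / 0.095523 = -3.556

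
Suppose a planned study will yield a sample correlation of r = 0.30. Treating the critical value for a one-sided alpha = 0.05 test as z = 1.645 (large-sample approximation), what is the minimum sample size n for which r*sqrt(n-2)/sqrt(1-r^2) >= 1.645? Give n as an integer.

Need r·√(n−2)/√(1−r²) ≥ 1.645
√(n−2) ≥ 1.645·√(1−0.0900) / 0.30 = 1.645·0.953939 / 0.30 = 5.2308
n−2 ≥ 27.3613  ⇒  n ≥ 29.3613
Smallest integer n = 30

30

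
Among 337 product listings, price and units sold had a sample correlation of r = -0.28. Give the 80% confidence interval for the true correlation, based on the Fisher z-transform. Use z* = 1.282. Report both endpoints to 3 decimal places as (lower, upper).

Fisher z: z_r = atanh(r) = ½·ln((1+(-0.28))/(1−(-0.28))) = -0.287682
SE(z) = 1/√(n−3) = 1/√334 = 0.054718
80% ⇒ z* = 1.282; margin = 1.282·0.054718 = 0.070148
CI on z-scale: (-0.357830, -0.217534)
Back-transform: tanh(-0.357830) = -0.343301, tanh(-0.217534) = -0.214166

(-0.343, -0.214)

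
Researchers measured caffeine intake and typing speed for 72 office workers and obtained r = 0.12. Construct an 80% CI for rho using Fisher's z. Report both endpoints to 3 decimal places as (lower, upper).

(-0.034, 0.268)

Fisher z: z_r = atanh(r) = ½·ln((1+0.12)/(1−0.12)) = 0.120581
SE(z) = 1/√(n−3) = 1/√69 = 0.120386
80% ⇒ z* = 1.282; margin = 1.282·0.120386 = 0.154335
CI on z-scale: (-0.033754, 0.274916)
Back-transform: tanh(-0.033754) = -0.033741, tanh(0.274916) = 0.268193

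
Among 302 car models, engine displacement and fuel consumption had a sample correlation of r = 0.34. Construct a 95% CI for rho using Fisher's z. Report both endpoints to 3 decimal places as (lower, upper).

z_r = atanh(0.34) = 0.354093;  SE = 1/√(n−3) = 1/√299 = 0.057831
z-limits: 0.354093 ± 1.960·0.057831 = 0.354093 ± 0.113349 = [0.240744, 0.467442]
ρ-limits: (tanh 0.240744, tanh 0.467442) = (0.236, 0.436)

(0.236, 0.436)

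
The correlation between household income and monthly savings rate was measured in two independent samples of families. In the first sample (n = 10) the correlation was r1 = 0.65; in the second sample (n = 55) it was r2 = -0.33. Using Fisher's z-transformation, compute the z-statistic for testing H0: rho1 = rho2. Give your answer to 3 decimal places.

2.777

Fisher z-transforms: z1 = atanh(0.65) = 0.775299, z2 = atanh(-0.33) = -0.342828; difference d = 1.118127
Var(d) = 1/7 + 1/52 = 0.1428571 + 0.0192308 = 0.1620879
z = d/√Var(d) = 1.118127 / √0.1620879 = 1.118127 / 0.402601 = 2.777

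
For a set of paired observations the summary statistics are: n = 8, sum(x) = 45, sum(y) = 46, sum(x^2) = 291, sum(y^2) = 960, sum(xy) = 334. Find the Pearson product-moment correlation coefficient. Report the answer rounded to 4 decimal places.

0.4636

S_xy = nΣxy − ΣxΣy = 8·334 − 45·46 = 2672 − 2070 = 602
S_xx = nΣx² − (Σx)² = 8·291 − 45² = 2328 − 2025 = 303
S_yy = nΣy² − (Σy)² = 8·960 − 46² = 7680 − 2116 = 5564
r = S_xy / √(S_xx·S_yy) = 602 / √(303·5564) = 602 / √1685892 = 602 / 1298.4190 = 0.4636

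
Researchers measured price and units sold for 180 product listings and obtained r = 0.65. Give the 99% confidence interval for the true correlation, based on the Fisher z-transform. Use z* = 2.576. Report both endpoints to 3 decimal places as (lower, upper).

(0.524, 0.748)

Fisher z: z_r = atanh(r) = ½·ln((1+0.65)/(1−0.65)) = 0.775299
SE(z) = 1/√(n−3) = 1/√177 = 0.075165
99% ⇒ z* = 2.576; margin = 2.576·0.075165 = 0.193625
CI on z-scale: (0.581674, 0.968924)
Back-transform: tanh(0.581674) = 0.523881, tanh(0.968924) = 0.748231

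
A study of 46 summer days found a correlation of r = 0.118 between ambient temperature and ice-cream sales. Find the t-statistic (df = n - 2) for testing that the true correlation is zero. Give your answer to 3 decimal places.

0.788

t = r·√(n−2) / √(1−r²) with r = 0.118, n = 46
  = 0.118·√44 / √(1 − 0.013924)
  = 0.118·6.633250 / 0.993014
  = 0.782724 / 0.993014 = 0.788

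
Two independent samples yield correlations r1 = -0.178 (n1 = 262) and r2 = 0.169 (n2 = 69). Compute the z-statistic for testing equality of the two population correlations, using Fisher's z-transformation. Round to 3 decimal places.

-2.542

Fisher z-transforms: z1 = atanh(-0.178) = -0.179916, z2 = atanh(0.169) = 0.170637; difference d = -0.350553
Var(d) = 1/259 + 1/66 = 0.0038610 + 0.0151515 = 0.0190125
z = d/√Var(d) = -0.350553 / √0.0190125 = -0.350553 / 0.137886 = -2.542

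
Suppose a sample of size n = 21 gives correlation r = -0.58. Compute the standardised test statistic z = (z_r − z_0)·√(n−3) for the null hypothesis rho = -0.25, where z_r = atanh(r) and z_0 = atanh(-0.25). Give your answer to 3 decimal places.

z_r = atanh(-0.58) = -0.662463,  z_0 = atanh(-0.25) = -0.255413
SE = 1/√(n−3) = 1/√18 = 0.235702
z = (z_r − z_0)/SE = (-0.662463 − (-0.255413)) / 0.235702 = -0.407050 / 0.235702 = -1.727

-1.727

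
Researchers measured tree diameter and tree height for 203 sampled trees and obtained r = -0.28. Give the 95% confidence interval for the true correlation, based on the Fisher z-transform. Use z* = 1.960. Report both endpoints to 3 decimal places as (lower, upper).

(-0.402, -0.148)

z_r = atanh(-0.28) = -0.287682;  SE = 1/√(n−3) = 1/√200 = 0.070711
z-limits: -0.287682 ± 1.960·0.070711 = -0.287682 ± 0.138594 = [-0.426276, -0.149088]
ρ-limits: (tanh -0.426276, tanh -0.149088) = (-0.402, -0.148)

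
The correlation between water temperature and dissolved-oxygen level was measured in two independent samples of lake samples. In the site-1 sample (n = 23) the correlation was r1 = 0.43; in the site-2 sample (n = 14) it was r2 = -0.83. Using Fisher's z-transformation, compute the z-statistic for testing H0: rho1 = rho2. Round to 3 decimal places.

Fisher z-transforms: z1 = atanh(0.43) = 0.459897, z2 = atanh(-0.83) = -1.188136; difference d = 1.648033
Var(d) = 1/20 + 1/11 = 0.0500000 + 0.0909091 = 0.1409091
z = d/√Var(d) = 1.648033 / √0.1409091 = 1.648033 / 0.375379 = 4.390

4.390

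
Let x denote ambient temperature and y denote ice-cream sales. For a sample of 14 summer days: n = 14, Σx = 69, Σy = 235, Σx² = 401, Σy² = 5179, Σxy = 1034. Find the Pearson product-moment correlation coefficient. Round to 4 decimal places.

-0.4529

S_xy = nΣxy − ΣxΣy = 14·1034 − 69·235 = 14476 − 16215 = -1739
S_xx = nΣx² − (Σx)² = 14·401 − 69² = 5614 − 4761 = 853
S_yy = nΣy² − (Σy)² = 14·5179 − 235² = 72506 − 55225 = 17281
r = S_xy / √(S_xx·S_yy) = -1739 / √(853·17281) = -1739 / √14740693 = -1739 / 3839.3610 = -0.4529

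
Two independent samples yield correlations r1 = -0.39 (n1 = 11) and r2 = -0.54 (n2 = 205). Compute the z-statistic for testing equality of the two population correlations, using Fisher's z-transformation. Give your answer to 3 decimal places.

z1 = atanh(-0.39) = -0.411800,  z2 = atanh(-0.54) = -0.604156
SE = √(1/(n1−3) + 1/(n2−3)) = √(1/8 + 1/202) = √(0.1250000 + 0.0049505) = √0.1299505 = 0.360486
z = (z1 − z2)/SE = (-0.411800 − (-0.604156)) / 0.360486 = 0.192356 / 0.360486 = 0.534

0.534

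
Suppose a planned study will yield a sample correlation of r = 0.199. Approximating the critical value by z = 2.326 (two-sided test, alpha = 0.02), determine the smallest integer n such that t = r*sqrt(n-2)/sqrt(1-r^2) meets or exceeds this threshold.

r√(n−2)/√(1−r²) ≥ 2.326  ⇔  n−2 ≥ (2.326)²·(1−r²)/r²
(1−r²)/r² = (1−0.039601)/0.039601 = 24.2519
n ≥ 2 + 5.410276·24.2519 = 2 + 131.2095 = 133.2095
⌈133.2095⌉ = 134

134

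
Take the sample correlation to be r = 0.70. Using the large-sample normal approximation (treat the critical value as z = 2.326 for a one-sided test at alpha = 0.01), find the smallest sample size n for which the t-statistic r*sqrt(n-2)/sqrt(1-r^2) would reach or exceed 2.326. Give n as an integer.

8

Need r·√(n−2)/√(1−r²) ≥ 2.326
√(n−2) ≥ 2.326·√(1−0.4900) / 0.70 = 2.326·0.714143 / 0.70 = 2.3730
n−2 ≥ 5.6311  ⇒  n ≥ 7.6311
Smallest integer n = 8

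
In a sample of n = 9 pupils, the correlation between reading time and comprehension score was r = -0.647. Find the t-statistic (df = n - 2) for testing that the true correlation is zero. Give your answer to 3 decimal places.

-2.245

t = r·√(n−2) / √(1−r²) with r = -0.647, n = 9
  = -0.647·√7 / √(1 − 0.418609)
  = -0.647·2.645751 / 0.762490
  = -1.711801 / 0.762490 = -2.245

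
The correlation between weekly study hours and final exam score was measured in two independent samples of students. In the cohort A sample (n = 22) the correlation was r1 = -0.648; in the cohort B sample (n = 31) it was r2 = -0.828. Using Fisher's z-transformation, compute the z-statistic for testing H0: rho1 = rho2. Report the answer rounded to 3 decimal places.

Fisher z-transforms: z1 = atanh(-0.648) = -0.771843, z2 = atanh(-0.828) = -1.181742; difference d = 0.409899
Var(d) = 1/19 + 1/28 = 0.0526316 + 0.0357143 = 0.0883459
z = d/√Var(d) = 0.409899 / √0.0883459 = 0.409899 / 0.297230 = 1.379

1.379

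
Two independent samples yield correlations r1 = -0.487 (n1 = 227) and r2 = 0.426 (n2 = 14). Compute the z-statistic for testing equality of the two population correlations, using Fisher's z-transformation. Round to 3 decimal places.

z1 = atanh(-0.487) = -0.532120,  z2 = atanh(0.426) = 0.455000
SE = √(1/(n1−3) + 1/(n2−3)) = √(1/224 + 1/11) = √(0.0044643 + 0.0909091) = √0.0953734 = 0.308826
z = (z1 − z2)/SE = (-0.532120 − 0.455000) / 0.308826 = -0.987120 / 0.308826 = -3.196

-3.196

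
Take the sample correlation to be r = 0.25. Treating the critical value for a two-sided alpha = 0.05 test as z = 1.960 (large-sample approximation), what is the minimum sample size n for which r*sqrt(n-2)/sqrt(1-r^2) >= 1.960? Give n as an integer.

60

Need r·√(n−2)/√(1−r²) ≥ 1.960
√(n−2) ≥ 1.960·√(1−0.0625) / 0.25 = 1.960·0.968246 / 0.25 = 7.5910
n−2 ≥ 57.6233  ⇒  n ≥ 59.6233
Smallest integer n = 60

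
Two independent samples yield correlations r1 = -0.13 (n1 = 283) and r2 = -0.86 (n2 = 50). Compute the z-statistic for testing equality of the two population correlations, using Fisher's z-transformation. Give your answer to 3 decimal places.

7.375

z1 = atanh(-0.13) = -0.130740,  z2 = atanh(-0.86) = -1.293345
SE = √(1/(n1−3) + 1/(n2−3)) = √(1/280 + 1/47) = √(0.0035714 + 0.0212766) = √0.0248480 = 0.157632
z = (z1 − z2)/SE = (-0.130740 − (-1.293345)) / 0.157632 = 1.162605 / 0.157632 = 7.375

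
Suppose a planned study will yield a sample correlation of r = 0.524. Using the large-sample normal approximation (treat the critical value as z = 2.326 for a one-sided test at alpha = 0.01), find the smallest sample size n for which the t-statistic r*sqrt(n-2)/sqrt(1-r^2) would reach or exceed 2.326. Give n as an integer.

17

Need r·√(n−2)/√(1−r²) ≥ 2.326
√(n−2) ≥ 2.326·√(1−0.274576) / 0.524 = 2.326·0.851718 / 0.524 = 3.7807
n−2 ≥ 14.2937  ⇒  n ≥ 16.2937
Smallest integer n = 17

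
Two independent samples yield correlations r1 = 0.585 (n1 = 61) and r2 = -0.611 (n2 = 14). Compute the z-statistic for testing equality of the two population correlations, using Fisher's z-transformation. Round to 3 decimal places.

4.198

Fisher z-transforms: z1 = atanh(0.585) = 0.670031, z2 = atanh(-0.611) = -0.710516; difference d = 1.380547
Var(d) = 1/58 + 1/11 = 0.0172414 + 0.0909091 = 0.1081505
z = d/√Var(d) = 1.380547 / √0.1081505 = 1.380547 / 0.328862 = 4.198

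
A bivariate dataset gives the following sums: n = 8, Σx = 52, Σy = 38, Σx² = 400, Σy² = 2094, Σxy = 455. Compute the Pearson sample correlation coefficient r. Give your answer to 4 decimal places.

S_xy = nΣxy − ΣxΣy = 8·455 − 52·38 = 3640 − 1976 = 1664
S_xx = nΣx² − (Σx)² = 8·400 − 52² = 3200 − 2704 = 496
S_yy = nΣy² − (Σy)² = 8·2094 − 38² = 16752 − 1444 = 15308
r = S_xy / √(S_xx·S_yy) = 1664 / √(496·15308) = 1664 / √7592768 = 1664 / 2755.4978 = 0.6039

0.6039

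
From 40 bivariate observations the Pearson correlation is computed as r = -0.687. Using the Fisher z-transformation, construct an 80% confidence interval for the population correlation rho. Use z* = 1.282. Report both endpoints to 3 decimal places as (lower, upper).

Fisher z: z_r = atanh(r) = ½·ln((1+(-0.687))/(1−(-0.687))) = -0.842252
SE(z) = 1/√(n−3) = 1/√37 = 0.164399
80% ⇒ z* = 1.282; margin = 1.282·0.164399 = 0.210760
CI on z-scale: (-1.053012, -0.631492)
Back-transform: tanh(-1.053012) = -0.782975, tanh(-0.631492) = -0.559079

(-0.783, -0.559)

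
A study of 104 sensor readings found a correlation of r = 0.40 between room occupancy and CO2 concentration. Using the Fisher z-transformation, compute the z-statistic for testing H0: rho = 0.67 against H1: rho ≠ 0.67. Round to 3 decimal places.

-3.890

z_r = atanh(0.40) = 0.423649,  z_0 = atanh(0.67) = 0.810743
SE = 1/√(n−3) = 1/√101 = 0.099504
z = (z_r − z_0)/SE = (0.423649 − 0.810743) / 0.099504 = -0.387094 / 0.099504 = -3.890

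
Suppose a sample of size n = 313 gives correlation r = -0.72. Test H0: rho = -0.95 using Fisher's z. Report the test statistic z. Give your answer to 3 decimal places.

z_r = atanh(-0.72) = -0.907645,  z_0 = atanh(-0.95) = -1.831781
SE = 1/√(n−3) = 1/√310 = 0.056796
z = (z_r − z_0)/SE = (-0.907645 − (-1.831781)) / 0.056796 = 0.924136 / 0.056796 = 16.271

16.271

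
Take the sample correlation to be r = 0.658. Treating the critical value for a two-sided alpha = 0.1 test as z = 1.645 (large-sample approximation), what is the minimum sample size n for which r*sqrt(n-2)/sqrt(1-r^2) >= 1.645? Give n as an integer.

6

Need r·√(n−2)/√(1−r²) ≥ 1.645
√(n−2) ≥ 1.645·√(1−0.432964) / 0.658 = 1.645·0.753018 / 0.658 = 1.8825
n−2 ≥ 3.5438  ⇒  n ≥ 5.5438
Smallest integer n = 6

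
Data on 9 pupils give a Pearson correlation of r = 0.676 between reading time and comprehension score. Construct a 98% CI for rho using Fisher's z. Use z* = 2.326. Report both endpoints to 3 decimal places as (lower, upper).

z_r = atanh(0.676) = 0.821711;  SE = 1/√(n−3) = 1/√6 = 0.408248
z-limits: 0.821711 ± 2.326·0.408248 = 0.821711 ± 0.949585 = [-0.127874, 1.771296]
ρ-limits: (tanh -0.127874, tanh 1.771296) = (-0.127, 0.944)

(-0.127, 0.944)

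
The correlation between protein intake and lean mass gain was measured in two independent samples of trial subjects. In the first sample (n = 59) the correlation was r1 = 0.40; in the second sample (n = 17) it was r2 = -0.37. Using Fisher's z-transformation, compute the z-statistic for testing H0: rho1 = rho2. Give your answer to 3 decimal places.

z1 = atanh(0.40) = 0.423649,  z2 = atanh(-0.37) = -0.388423
SE = √(1/(n1−3) + 1/(n2−3)) = √(1/56 + 1/14) = √(0.0178571 + 0.0714286) = √0.0892857 = 0.298807
z = (z1 − z2)/SE = (0.423649 − (-0.388423)) / 0.298807 = 0.812072 / 0.298807 = 2.718

2.718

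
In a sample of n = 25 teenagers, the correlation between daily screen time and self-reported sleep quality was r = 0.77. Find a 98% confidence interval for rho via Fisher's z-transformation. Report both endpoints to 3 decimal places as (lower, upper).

z_r = atanh(0.77) = 1.020328;  SE = 1/√(n−3) = 1/√22 = 0.213201
z-limits: 1.020328 ± 2.326·0.213201 = 1.020328 ± 0.495906 = [0.524422, 1.516234]
ρ-limits: (tanh 0.524422, tanh 1.516234) = (0.481, 0.908)

(0.481, 0.908)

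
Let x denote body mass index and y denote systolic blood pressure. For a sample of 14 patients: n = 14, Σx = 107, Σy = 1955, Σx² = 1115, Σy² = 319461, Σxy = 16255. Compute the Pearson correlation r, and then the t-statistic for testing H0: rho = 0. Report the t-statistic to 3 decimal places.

S_xy = nΣxy − ΣxΣy = 14·16255 − 107·1955 = 227570 − 209185 = 18385
S_xx = nΣx² − (Σx)² = 14·1115 − 107² = 15610 − 11449 = 4161
S_yy = nΣy² − (Σy)² = 14·319461 − 1955² = 4472454 − 3822025 = 650429
r = S_xy / √(S_xx·S_yy) = 18385 / √(4161·650429) = 18385 / √2706435069 = 18385 / 52023.4089 = 0.3534
t = r·√(n−2)/√(1−r²) = 0.3534·√12 / √(1−0.124892) = 1.224214 / 0.935472 = 1.309

1.309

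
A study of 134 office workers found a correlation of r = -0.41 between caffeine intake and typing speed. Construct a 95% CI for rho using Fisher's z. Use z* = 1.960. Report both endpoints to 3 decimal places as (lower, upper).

Fisher z: z_r = atanh(r) = ½·ln((1+(-0.41))/(1−(-0.41))) = -0.435611
SE(z) = 1/√(n−3) = 1/√131 = 0.087370
95% ⇒ z* = 1.960; margin = 1.960·0.087370 = 0.171245
CI on z-scale: (-0.606856, -0.264366)
Back-transform: tanh(-0.606856) = -0.541910, tanh(-0.264366) = -0.258375

(-0.542, -0.258)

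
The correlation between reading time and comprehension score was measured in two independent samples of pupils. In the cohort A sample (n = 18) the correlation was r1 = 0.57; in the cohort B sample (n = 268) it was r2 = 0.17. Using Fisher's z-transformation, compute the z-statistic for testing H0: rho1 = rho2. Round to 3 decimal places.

z1 = atanh(0.57) = 0.647523,  z2 = atanh(0.17) = 0.171667
SE = √(1/(n1−3) + 1/(n2−3)) = √(1/15 + 1/265) = √(0.0666667 + 0.0037736) = √0.0704403 = 0.265406
z = (z1 − z2)/SE = (0.647523 − 0.171667) / 0.265406 = 0.475856 / 0.265406 = 1.793

1.793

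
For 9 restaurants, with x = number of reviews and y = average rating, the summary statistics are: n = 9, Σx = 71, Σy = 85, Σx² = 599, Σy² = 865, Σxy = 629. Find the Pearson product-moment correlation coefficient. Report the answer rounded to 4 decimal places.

-0.8448

Numerator: nΣxy − (Σx)(Σy) = 9·629 − (71)(85) = -374
Denominator: √[(nΣx²−(Σx)²)(nΣy²−(Σy)²)]
  nΣx²−(Σx)² = 9·599 − 5041 = 350;  nΣy²−(Σy)² = 9·865 − 7225 = 560
  √(350·560) = √196000 = 442.7189
r = -374 / 442.7189 = -0.8448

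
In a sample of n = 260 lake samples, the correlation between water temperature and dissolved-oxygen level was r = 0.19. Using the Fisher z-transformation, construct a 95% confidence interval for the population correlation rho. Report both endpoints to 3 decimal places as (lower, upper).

(0.070, 0.305)

Fisher z: z_r = atanh(r) = ½·ln((1+0.19)/(1−0.19)) = 0.192337
SE(z) = 1/√(n−3) = 1/√257 = 0.062378
95% ⇒ z* = 1.960; margin = 1.960·0.062378 = 0.122261
CI on z-scale: (0.070076, 0.314598)
Back-transform: tanh(0.070076) = 0.069962, tanh(0.314598) = 0.304614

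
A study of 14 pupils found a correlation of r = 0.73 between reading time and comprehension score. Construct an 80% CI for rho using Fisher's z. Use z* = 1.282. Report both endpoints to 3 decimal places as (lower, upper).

z_r = atanh(0.73) = 0.928727;  SE = 1/√(n−3) = 1/√11 = 0.301511
z-limits: 0.928727 ± 1.282·0.301511 = 0.928727 ± 0.386537 = [0.542190, 1.315264]
ρ-limits: (tanh 0.542190, tanh 1.315264) = (0.495, 0.866)

(0.495, 0.866)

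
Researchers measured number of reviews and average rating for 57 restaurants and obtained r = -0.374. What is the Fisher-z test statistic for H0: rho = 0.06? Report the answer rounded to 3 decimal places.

-3.330

z_r = atanh(-0.374) = -0.393066,  z_0 = atanh(0.06) = 0.060072
SE = 1/√(n−3) = 1/√54 = 0.136083
z = (z_r − z_0)/SE = (-0.393066 − 0.060072) / 0.136083 = -0.453138 / 0.136083 = -3.330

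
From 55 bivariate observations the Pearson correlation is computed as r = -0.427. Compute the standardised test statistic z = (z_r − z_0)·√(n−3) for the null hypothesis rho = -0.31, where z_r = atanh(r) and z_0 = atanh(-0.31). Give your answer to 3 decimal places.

Fisher z: atanh(-0.427) = -0.456222, atanh(-0.31) = -0.320545
z = (z_r − z_0)·√(n−3) = (-0.456222 − (-0.320545))·√52 = -0.135677 · 7.211103 = -0.978

-0.978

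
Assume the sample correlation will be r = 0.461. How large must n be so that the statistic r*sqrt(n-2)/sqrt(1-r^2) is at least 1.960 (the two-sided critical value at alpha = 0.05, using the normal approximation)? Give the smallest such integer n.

r√(n−2)/√(1−r²) ≥ 1.960  ⇔  n−2 ≥ (1.960)²·(1−r²)/r²
(1−r²)/r² = (1−0.212521)/0.212521 = 3.7054
n ≥ 2 + 3.8416·3.7054 = 2 + 14.2347 = 16.2347
⌈16.2347⌉ = 17

17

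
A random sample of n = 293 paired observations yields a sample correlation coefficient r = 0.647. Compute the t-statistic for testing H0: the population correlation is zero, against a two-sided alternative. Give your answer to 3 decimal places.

14.475

t = r·√(n−2) / √(1−r²) with r = 0.647, n = 293
  = 0.647·√291 / √(1 − 0.418609)
  = 0.647·17.058722 / 0.762490
  = 11.036993 / 0.762490 = 14.475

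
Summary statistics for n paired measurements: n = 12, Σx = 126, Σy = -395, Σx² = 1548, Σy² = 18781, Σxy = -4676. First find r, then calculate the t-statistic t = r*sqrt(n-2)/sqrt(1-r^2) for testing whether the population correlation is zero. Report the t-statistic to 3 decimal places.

-1.654

S_xy = nΣxy − ΣxΣy = 12·(-4676) − 126·(-395) = -56112 − (-49770) = -6342
S_xx = nΣx² − (Σx)² = 12·1548 − 126² = 18576 − 15876 = 2700
S_yy = nΣy² − (Σy)² = 12·18781 − (-395)² = 225372 − 156025 = 69347
r = S_xy / √(S_xx·S_yy) = -6342 / √(2700·69347) = -6342 / √187236900 = -6342 / 13683.4535 = -0.4635
t = r·√(n−2)/√(1−r²) = -0.4635·√10 / √(1−0.214832) = -1.465716 / 0.886097 = -1.654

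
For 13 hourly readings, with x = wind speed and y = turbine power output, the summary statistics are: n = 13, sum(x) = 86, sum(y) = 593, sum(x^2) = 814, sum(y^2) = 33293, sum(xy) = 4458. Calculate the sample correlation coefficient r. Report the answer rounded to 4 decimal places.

0.4326

S_xy = nΣxy − ΣxΣy = 13·4458 − 86·593 = 57954 − 50998 = 6956
S_xx = nΣx² − (Σx)² = 13·814 − 86² = 10582 − 7396 = 3186
S_yy = nΣy² − (Σy)² = 13·33293 − 593² = 432809 − 351649 = 81160
r = S_xy / √(S_xx·S_yy) = 6956 / √(3186·81160) = 6956 / √258575760 = 6956 / 16080.2910 = 0.4326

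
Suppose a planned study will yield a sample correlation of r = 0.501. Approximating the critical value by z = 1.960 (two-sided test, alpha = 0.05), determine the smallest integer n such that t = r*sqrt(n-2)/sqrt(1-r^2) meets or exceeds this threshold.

r√(n−2)/√(1−r²) ≥ 1.960  ⇔  n−2 ≥ (1.960)²·(1−r²)/r²
(1−r²)/r² = (1−0.251001)/0.251001 = 2.9840
n ≥ 2 + 3.8416·2.9840 = 2 + 11.4633 = 13.4633
⌈13.4633⌉ = 14

14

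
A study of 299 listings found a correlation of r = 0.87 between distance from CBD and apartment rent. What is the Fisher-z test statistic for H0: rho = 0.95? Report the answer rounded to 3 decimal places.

-8.580

z_r = atanh(0.87) = 1.333080,  z_0 = atanh(0.95) = 1.831781
SE = 1/√(n−3) = 1/√296 = 0.058124
z = (z_r − z_0)/SE = (1.333080 − 1.831781) / 0.058124 = -0.498701 / 0.058124 = -8.580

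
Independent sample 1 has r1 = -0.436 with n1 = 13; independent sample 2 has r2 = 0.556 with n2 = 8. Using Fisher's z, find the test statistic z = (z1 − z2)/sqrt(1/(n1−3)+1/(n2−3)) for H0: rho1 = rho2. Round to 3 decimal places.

Fisher z-transforms: z1 = atanh(-0.436) = -0.467281, z2 = atanh(0.556) = 0.627025; difference d = -1.094306
Var(d) = 1/10 + 1/5 = 0.1000000 + 0.2000000 = 0.3000000
z = d/√Var(d) = -1.094306 / √0.3000000 = -1.094306 / 0.547723 = -1.998

-1.998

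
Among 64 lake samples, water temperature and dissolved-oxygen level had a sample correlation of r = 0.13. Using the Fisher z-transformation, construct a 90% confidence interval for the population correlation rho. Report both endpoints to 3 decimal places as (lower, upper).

z_r = atanh(0.13) = 0.130740;  SE = 1/√(n−3) = 1/√61 = 0.128037
z-limits: 0.130740 ± 1.645·0.128037 = 0.130740 ± 0.210621 = [-0.079881, 0.341361]
ρ-limits: (tanh -0.079881, tanh 0.341361) = (-0.080, 0.329)

(-0.080, 0.329)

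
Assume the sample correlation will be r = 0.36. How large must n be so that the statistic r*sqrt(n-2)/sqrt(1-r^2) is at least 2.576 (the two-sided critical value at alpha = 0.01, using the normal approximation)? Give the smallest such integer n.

47

r√(n−2)/√(1−r²) ≥ 2.576  ⇔  n−2 ≥ (2.576)²·(1−r²)/r²
(1−r²)/r² = (1−0.1296)/0.1296 = 6.7160
n ≥ 2 + 6.635776·6.7160 = 2 + 44.5659 = 46.5659
⌈46.5659⌉ = 47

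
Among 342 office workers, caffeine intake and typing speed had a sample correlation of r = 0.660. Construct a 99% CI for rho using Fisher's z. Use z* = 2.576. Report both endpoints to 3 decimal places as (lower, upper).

Fisher z: z_r = atanh(r) = ½·ln((1+0.660)/(1−0.660)) = 0.792814
SE(z) = 1/√(n−3) = 1/√339 = 0.054313
99% ⇒ z* = 2.576; margin = 2.576·0.054313 = 0.139910
CI on z-scale: (0.652904, 0.932724)
Back-transform: tanh(0.652904) = 0.573622, tanh(0.932724) = 0.731861

(0.574, 0.732)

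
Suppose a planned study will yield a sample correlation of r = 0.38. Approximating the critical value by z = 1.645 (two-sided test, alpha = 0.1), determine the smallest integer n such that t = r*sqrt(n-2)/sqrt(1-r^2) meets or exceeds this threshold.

19

r√(n−2)/√(1−r²) ≥ 1.645  ⇔  n−2 ≥ (1.645)²·(1−r²)/r²
(1−r²)/r² = (1−0.1444)/0.1444 = 5.9252
n ≥ 2 + 2.706025·5.9252 = 2 + 16.0337 = 18.0337
⌈18.0337⌉ = 19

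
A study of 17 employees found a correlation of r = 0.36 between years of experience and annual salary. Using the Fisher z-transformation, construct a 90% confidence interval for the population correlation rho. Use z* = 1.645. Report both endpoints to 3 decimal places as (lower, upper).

(-0.063, 0.673)

z_r = atanh(0.36) = 0.376886;  SE = 1/√(n−3) = 1/√14 = 0.267261
z-limits: 0.376886 ± 1.645·0.267261 = 0.376886 ± 0.439644 = [-0.062758, 0.816530]
ρ-limits: (tanh -0.062758, tanh 0.816530) = (-0.063, 0.673)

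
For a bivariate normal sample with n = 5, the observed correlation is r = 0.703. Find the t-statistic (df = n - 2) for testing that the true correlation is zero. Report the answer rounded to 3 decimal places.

1.712

1 − r² = 1 − 0.494209 = 0.505791;  √(1−r²) = 0.711190
√(n−2) = √3 = 1.732051
t = r·√(n−2)/√(1−r²) = 0.703 · 1.732051 / 0.711190 = 1.712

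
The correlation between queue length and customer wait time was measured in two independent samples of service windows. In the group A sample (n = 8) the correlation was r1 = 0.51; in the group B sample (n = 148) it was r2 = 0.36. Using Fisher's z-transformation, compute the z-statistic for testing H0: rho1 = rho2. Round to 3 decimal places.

Fisher z-transforms: z1 = atanh(0.51) = 0.562730, z2 = atanh(0.36) = 0.376886; difference d = 0.185844
Var(d) = 1/5 + 1/145 = 0.2000000 + 0.0068966 = 0.2068966
z = d/√Var(d) = 0.185844 / √0.2068966 = 0.185844 / 0.454859 = 0.409

0.409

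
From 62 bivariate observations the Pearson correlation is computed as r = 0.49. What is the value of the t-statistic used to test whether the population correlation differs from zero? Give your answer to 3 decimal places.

4.354

t = r·√(n−2) / √(1−r²) with r = 0.49, n = 62
  = 0.49·√60 / √(1 − 0.2401)
  = 0.49·7.745967 / 0.871722
  = 3.795524 / 0.871722 = 4.354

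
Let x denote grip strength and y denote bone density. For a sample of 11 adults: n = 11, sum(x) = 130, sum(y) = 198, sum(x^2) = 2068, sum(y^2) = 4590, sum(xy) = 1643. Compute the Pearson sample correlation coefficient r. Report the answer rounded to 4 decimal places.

Numerator: nΣxy − (Σx)(Σy) = 11·1643 − (130)(198) = -7667
Denominator: √[(nΣx²−(Σx)²)(nΣy²−(Σy)²)]
  nΣx²−(Σx)² = 11·2068 − 16900 = 5848;  nΣy²−(Σy)² = 11·4590 − 39204 = 11286
  √(5848·11286) = √66000528 = 8124.0709
r = -7667 / 8124.0709 = -0.9437

-0.9437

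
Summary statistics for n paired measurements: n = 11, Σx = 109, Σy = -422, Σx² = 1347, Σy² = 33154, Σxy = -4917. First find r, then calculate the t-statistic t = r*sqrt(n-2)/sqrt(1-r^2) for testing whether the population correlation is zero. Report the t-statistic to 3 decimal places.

-1.105

Numerator: nΣxy − (Σx)(Σy) = 11·(-4917) − (109)(-422) = -8089
Denominator: √[(nΣx²−(Σx)²)(nΣy²−(Σy)²)]
  nΣx²−(Σx)² = 11·1347 − 11881 = 2936;  nΣy²−(Σy)² = 11·33154 − 178084 = 186610
  √(2936·186610) = √547886960 = 23406.9853
r = -8089 / 23406.9853 = -0.3456
t = r·√(n−2)/√(1−r²) = -0.3456·√9 / √(1−0.119439) = -1.036800 / 0.938382 = -1.105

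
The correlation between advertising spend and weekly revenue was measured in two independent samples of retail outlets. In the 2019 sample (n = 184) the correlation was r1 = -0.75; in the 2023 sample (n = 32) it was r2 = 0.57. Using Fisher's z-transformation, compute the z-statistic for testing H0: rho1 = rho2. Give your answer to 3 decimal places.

-8.102

Fisher z-transforms: z1 = atanh(-0.75) = -0.972955, z2 = atanh(0.57) = 0.647523; difference d = -1.620478
Var(d) = 1/181 + 1/29 = 0.0055249 + 0.0344828 = 0.0400077
z = d/√Var(d) = -1.620478 / √0.0400077 = -1.620478 / 0.200019 = -8.102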